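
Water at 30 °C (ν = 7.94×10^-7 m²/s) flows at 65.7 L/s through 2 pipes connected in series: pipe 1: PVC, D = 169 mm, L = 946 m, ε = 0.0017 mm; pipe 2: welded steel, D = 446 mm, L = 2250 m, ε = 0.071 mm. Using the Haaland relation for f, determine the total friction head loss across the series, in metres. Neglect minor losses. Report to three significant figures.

H ≈ 31.8 m

Pipe 1: V = 2.929 m/s, Re = 6.23×10^5, ε/D = 1.01×10^-5, f = 0.01270, h_1 = f(L/D)V²/2g = 31.07 m
Pipe 2: V = 0.4205 m/s, Re = 2.36×10^5, ε/D = 1.59×10^-4, f = 0.01622, h_2 = f(L/D)V²/2g = 0.7376 m
Series → Q common, losses add: H = Σh = 31.81 m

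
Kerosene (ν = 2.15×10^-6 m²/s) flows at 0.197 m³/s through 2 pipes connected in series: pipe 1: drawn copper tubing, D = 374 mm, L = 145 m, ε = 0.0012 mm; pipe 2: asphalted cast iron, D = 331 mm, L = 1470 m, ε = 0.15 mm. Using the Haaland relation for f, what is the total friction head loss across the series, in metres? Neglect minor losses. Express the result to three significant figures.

H ≈ 21.8 m

Pipe 1: V = 1.793 m/s, Re = 3.12×10^5, ε/D = 3.21×10^-6, f = 0.01426, h_1 = f(L/D)V²/2g = 0.9064 m
Pipe 2: V = 2.289 m/s, Re = 3.52×10^5, ε/D = 4.53×10^-4, f = 0.01761, h_2 = f(L/D)V²/2g = 20.89 m
Series → Q common, losses add: H = Σh = 21.80 m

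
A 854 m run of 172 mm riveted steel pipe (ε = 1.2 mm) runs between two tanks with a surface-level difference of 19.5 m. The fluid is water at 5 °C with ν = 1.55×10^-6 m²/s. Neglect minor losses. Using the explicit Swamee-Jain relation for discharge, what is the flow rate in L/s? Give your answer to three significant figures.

Swamee-Jain (Type II): Q = -0.965·√(gD⁵h_f/L)·ln[ε/(3.7D) + √(3.17ν²L/(gD³h_f))]
√(gD⁵h_f/L) = √(9.81·0.172⁵·19.5/854) = 0.005807
ε/(3.7D) = 0.00189; √(3.17ν²L/(gD³h_f)) = 8.17×10^-5
Q = -0.965·0.005807·ln(0.001967) = 0.03492 m³/s
Check: V = 1.50 m/s, Re = 1.67×10^5, f = 0.03432, h_f = 19.6 m ≈ 19.5 m ✓

Q ≈ 34.9 L/s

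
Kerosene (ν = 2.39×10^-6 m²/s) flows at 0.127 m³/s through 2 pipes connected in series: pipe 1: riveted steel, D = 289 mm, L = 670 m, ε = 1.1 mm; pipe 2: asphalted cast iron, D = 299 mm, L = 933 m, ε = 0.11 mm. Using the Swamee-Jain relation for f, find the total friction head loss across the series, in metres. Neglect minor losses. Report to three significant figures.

H ≈ 22.0 m

Pipe 1: V = 1.936 m/s, Re = 2.34×10^5, ε/D = 0.00381, f = 0.02866, h_1 = f(L/D)V²/2g = 12.69 m
Pipe 2: V = 1.809 m/s, Re = 2.26×10^5, ε/D = 3.68×10^-4, f = 0.01797, h_2 = f(L/D)V²/2g = 9.352 m
Series → Q common, losses add: H = Σh = 22.05 m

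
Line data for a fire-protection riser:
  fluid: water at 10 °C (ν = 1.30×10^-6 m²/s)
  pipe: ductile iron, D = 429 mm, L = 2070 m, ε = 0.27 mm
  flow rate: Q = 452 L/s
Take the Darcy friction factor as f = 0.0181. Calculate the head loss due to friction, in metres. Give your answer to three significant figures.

V = 4Q/(πD²) = 4·0.452/(π·0.429²) = 3.127 m/s
h_f = f(L/D)V²/(2g) = 0.01810·(2070/0.429)·3.127²/(2·9.81) = 43.53 m

h_f ≈ 43.5 m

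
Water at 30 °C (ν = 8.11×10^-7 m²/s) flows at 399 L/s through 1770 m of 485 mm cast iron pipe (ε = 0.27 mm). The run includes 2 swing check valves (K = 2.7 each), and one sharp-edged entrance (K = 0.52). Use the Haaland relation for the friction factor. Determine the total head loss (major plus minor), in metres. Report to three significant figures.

H_L ≈ 16.6 m

V = 4Q/(πD²) = 2.160 m/s; V²/2g = 0.2377 m
Re = 1.29×10^6, ε/D = 5.57×10^-4 → f = 0.01746 (Haaland)
Major: h_f = f(L/D)·V²/2g = 0.01746·3649·0.2377 = 15.15 m
Minor: ΣK = 5.92; h_m = ΣK·V²/2g = 1.407 m
Total H_L = 15.15 + 1.407 = 16.56 m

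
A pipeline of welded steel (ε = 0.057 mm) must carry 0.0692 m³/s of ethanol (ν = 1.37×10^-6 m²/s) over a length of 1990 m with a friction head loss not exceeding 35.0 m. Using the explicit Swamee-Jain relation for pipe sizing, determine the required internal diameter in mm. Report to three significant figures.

D ≈ 210 mm

Swamee-Jain (Type III): D = 0.66·[ε^1.25·(LQ²/(gh_f))^4.75 + ν·Q^9.4·(L/(gh_f))^5.2]^0.04
LQ²/(gh_f) = 0.02775; L/(gh_f) = 5.796
Term 1 = ε^1.25·(…)^4.75 = 2.00×10^-13; Term 2 = ν·Q^9.4·(…)^5.2 = 1.59×10^-13
D = 0.66·(2.00×10^-13 + 1.59×10^-13)^0.04 = 0.2098 m = 210 mm
Check: V = 2.00 m/s, Re = 3.07×10^5, f = 0.01682, h_f = 32.6 m ≈ 35.0 m ✓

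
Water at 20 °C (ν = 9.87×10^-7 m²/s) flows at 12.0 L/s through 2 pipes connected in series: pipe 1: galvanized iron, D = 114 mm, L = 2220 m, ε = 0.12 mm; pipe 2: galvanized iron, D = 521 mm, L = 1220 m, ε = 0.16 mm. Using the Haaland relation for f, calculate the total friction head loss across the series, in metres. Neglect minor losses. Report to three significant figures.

Pipe 1: V = 1.176 m/s, Re = 1.36×10^5, ε/D = 0.00105, f = 0.02162, h_1 = f(L/D)V²/2g = 29.66 m
Pipe 2: V = 0.05629 m/s, Re = 2.97×10^4, ε/D = 3.07×10^-4, f = 0.02405, h_2 = f(L/D)V²/2g = 0.009096 m
Series → Q common, losses add: H = Σh = 29.67 m

H ≈ 29.7 m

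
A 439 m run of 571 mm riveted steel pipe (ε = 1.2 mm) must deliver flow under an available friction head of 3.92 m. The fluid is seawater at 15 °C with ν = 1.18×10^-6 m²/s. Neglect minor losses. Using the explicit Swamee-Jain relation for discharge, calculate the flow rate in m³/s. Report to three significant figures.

Q ≈ 0.524 m³/s

Swamee-Jain (Type II): Q = -0.965·√(gD⁵h_f/L)·ln[ε/(3.7D) + √(3.17ν²L/(gD³h_f))]
√(gD⁵h_f/L) = √(9.81·0.571⁵·3.92/439) = 0.07292
ε/(3.7D) = 5.68×10^-4; √(3.17ν²L/(gD³h_f)) = 1.65×10^-5
Q = -0.965·0.07292·ln(5.844×10^-4) = 0.5239 m³/s
Check: V = 2.05 m/s, Re = 9.90×10^5, f = 0.02399, h_f = 3.93 m ≈ 3.92 m ✓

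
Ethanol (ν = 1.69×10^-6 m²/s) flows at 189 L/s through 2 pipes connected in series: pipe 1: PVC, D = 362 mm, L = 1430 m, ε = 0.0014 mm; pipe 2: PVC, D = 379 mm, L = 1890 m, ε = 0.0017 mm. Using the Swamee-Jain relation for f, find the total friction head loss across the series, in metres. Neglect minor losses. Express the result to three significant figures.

H ≈ 19.2 m

Pipe 1: V = 1.836 m/s, Re = 3.93×10^5, ε/D = 3.87×10^-6, f = 0.01373, h_1 = f(L/D)V²/2g = 9.319 m
Pipe 2: V = 1.675 m/s, Re = 3.76×10^5, ε/D = 4.49×10^-6, f = 0.01385, h_2 = f(L/D)V²/2g = 9.878 m
Series → Q common, losses add: H = Σh = 19.20 m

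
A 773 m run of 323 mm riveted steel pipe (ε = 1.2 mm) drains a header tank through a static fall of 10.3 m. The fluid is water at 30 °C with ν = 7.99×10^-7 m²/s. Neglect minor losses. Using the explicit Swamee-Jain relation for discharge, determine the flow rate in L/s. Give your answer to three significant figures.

Swamee-Jain (Type II): Q = -0.965·√(gD⁵h_f/L)·ln[ε/(3.7D) + √(3.17ν²L/(gD³h_f))]
√(gD⁵h_f/L) = √(9.81·0.323⁵·10.3/773) = 0.02144
ε/(3.7D) = 0.00100; √(3.17ν²L/(gD³h_f)) = 2.14×10^-5
Q = -0.965·0.02144·ln(0.001026) = 0.1424 m³/s
Check: V = 1.74 m/s, Re = 7.02×10^5, f = 0.02806, h_f = 10.3 m ≈ 10.3 m ✓

Q ≈ 142 L/s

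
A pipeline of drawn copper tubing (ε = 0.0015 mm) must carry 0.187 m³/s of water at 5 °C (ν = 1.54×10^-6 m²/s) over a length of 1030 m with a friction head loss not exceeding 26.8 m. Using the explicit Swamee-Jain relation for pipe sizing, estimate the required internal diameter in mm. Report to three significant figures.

D ≈ 273 mm

Swamee-Jain (Type III): D = 0.66·[ε^1.25·(LQ²/(gh_f))^4.75 + ν·Q^9.4·(L/(gh_f))^5.2]^0.04
LQ²/(gh_f) = 0.1370; L/(gh_f) = 3.918
Term 1 = ε^1.25·(…)^4.75 = 4.16×10^-12; Term 2 = ν·Q^9.4·(…)^5.2 = 2.67×10^-10
D = 0.66·(4.16×10^-12 + 2.67×10^-10)^0.04 = 0.2734 m = 273 mm
Check: V = 3.18 m/s, Re = 5.65×10^5, f = 0.01290, h_f = 25.1 m ≈ 26.8 m ✓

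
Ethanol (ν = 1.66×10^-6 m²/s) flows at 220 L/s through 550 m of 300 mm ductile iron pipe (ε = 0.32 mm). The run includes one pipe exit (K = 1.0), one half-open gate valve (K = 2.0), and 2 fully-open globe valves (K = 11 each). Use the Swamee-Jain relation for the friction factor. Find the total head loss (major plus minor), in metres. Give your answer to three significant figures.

H_L ≈ 31.0 m

V = 4Q/(πD²) = 3.112 m/s; V²/2g = 0.4937 m
Re = 5.62×10^5, ε/D = 0.00107 → f = 0.02057 (Swamee-Jain)
Major: h_f = f(L/D)·V²/2g = 0.02057·1833·0.4937 = 18.62 m
Minor: ΣK = 25.0; h_m = ΣK·V²/2g = 12.34 m
Total H_L = 18.62 + 12.34 = 30.97 m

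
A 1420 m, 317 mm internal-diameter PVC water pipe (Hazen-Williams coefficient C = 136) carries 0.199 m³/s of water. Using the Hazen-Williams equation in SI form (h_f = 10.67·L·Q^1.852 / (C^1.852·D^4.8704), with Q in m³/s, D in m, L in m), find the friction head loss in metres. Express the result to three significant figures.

h_f = 10.67·1420·0.199^1.852 / (136^1.852·0.317^4.8704) = 22.94 m

h_f ≈ 22.9 m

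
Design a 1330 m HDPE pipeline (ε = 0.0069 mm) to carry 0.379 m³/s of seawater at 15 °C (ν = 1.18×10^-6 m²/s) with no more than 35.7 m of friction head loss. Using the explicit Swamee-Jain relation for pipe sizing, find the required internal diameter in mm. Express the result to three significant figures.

D ≈ 352 mm

Swamee-Jain (Type III): D = 0.66·[ε^1.25·(LQ²/(gh_f))^4.75 + ν·Q^9.4·(L/(gh_f))^5.2]^0.04
LQ²/(gh_f) = 0.5455; L/(gh_f) = 3.798
Term 1 = ε^1.25·(…)^4.75 = 1.99×10^-8; Term 2 = ν·Q^9.4·(…)^5.2 = 1.33×10^-7
D = 0.66·(1.99×10^-8 + 1.33×10^-7)^0.04 = 0.3523 m = 352 mm
Check: V = 3.89 m/s, Re = 1.16×10^6, f = 0.01183, h_f = 34.4 m ≈ 35.7 m ✓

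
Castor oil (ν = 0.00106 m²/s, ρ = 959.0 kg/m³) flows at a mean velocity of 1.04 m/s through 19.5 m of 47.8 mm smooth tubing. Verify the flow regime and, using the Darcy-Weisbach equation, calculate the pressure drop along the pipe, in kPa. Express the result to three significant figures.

Re = VD/ν = 1.04·0.04780/0.00106 = 46.9 → laminar (Re < 2300)
f = 64/Re = 1.365
h_f = f(L/D)V²/(2g) = 1.365·(19.5/0.04780)·1.04²/(2·9.81) = 30.69 m
Δp = ρg·h_f = 959.0·9.81·30.69 = 288.7 kPa

Δp ≈ 289 kPa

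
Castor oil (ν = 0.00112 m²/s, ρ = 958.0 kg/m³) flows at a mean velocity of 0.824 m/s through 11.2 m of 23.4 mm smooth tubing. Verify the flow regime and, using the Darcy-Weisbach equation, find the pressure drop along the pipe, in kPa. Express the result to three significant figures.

Δp ≈ 579 kPa

Re = VD/ν = 0.824·0.02340/0.00112 = 17.2 → laminar (Re < 2300)
f = 64/Re = 3.718
h_f = f(L/D)V²/(2g) = 3.718·(11.2/0.02340)·0.824²/(2·9.81) = 61.58 m
Δp = ρg·h_f = 958.0·9.81·61.58 = 578.7 kPa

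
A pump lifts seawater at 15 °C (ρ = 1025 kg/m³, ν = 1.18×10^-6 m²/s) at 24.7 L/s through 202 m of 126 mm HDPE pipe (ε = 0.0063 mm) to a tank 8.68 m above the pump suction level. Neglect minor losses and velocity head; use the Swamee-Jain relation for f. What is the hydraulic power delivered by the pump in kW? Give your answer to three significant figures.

V = 4Q/(πD²) = 1.981 m/s; Re = 2.12×10^5; ε/D = 5.00×10^-5; f = 0.01582
h_f = f(L/D)V²/2g = 5.074 m
Total head H = z + h_f = 8.68 + 5.074 = 13.75 m
P_hyd = ρgQH = 1025·9.81·0.0247·13.75 = 3.416 kW

P_hyd ≈ 3.42 kW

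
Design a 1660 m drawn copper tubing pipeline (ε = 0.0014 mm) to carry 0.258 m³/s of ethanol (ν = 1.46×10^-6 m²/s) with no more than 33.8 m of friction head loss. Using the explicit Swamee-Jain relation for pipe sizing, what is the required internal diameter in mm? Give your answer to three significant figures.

D ≈ 324 mm

Swamee-Jain (Type III): D = 0.66·[ε^1.25·(LQ²/(gh_f))^4.75 + ν·Q^9.4·(L/(gh_f))^5.2]^0.04
LQ²/(gh_f) = 0.3332; L/(gh_f) = 5.006
Term 1 = ε^1.25·(…)^4.75 = 2.60×10^-10; Term 2 = ν·Q^9.4·(…)^5.2 = 1.87×10^-8
D = 0.66·(2.60×10^-10 + 1.87×10^-8)^0.04 = 0.3241 m = 324 mm
Check: V = 3.13 m/s, Re = 6.94×10^5, f = 0.01244, h_f = 31.8 m ≈ 33.8 m ✓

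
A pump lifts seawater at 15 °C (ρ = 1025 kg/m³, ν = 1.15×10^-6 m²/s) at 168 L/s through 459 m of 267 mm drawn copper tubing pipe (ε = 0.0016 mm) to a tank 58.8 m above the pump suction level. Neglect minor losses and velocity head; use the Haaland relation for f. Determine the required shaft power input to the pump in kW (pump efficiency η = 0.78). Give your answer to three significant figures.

V = 4Q/(πD²) = 3.001 m/s; Re = 6.97×10^5; ε/D = 5.99×10^-6; f = 0.01240
h_f = f(L/D)V²/2g = 9.786 m
Total head H = z + h_f = 58.8 + 9.786 = 68.59 m
P_hyd = ρgQH = 1025·9.81·0.168·68.59 = 115.9 kW
P_shaft = P_hyd/η = 115.9/0.78 = 148.5 kW

P_shaft ≈ 149 kW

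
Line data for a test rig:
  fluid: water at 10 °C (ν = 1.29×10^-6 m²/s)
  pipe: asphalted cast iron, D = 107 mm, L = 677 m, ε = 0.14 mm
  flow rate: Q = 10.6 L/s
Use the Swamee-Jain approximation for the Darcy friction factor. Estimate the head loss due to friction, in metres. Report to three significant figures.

h_f ≈ 10.5 m

V = 4Q/(πD²) = 4·0.0106/(π·0.107²) = 1.179 m/s
Re = VD/ν = 1.179·0.107/1.29×10^-6 = 9.78×10^4 → turbulent
ε/D = 0.14/107 = 0.00131
Swamee-Jain: f = 0.02340
h_f = f(L/D)V²/(2g) = 0.02340·(677/0.107)·1.179²/(2·9.81) = 10.49 m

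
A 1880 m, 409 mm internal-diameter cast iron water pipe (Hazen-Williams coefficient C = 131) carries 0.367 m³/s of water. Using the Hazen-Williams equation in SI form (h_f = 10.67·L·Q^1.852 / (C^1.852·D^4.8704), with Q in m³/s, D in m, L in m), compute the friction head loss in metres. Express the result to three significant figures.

h_f = 10.67·1880·0.367^1.852 / (131^1.852·0.409^4.8704) = 29.24 m

h_f ≈ 29.2 m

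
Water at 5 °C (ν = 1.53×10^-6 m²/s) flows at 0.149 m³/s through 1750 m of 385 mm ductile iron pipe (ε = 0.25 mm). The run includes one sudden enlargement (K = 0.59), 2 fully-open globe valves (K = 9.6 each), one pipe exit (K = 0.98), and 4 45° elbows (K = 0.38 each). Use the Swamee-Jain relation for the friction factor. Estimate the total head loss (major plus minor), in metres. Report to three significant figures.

V = 4Q/(πD²) = 1.280 m/s; V²/2g = 0.08349 m
Re = 3.22×10^5, ε/D = 6.49×10^-4 → f = 0.01906 (Swamee-Jain)
Major: h_f = f(L/D)·V²/2g = 0.01906·4545·0.08349 = 7.233 m
Minor: ΣK = 22.3; h_m = ΣK·V²/2g = 1.861 m
Total H_L = 7.233 + 1.861 = 9.094 m

H_L ≈ 9.09 m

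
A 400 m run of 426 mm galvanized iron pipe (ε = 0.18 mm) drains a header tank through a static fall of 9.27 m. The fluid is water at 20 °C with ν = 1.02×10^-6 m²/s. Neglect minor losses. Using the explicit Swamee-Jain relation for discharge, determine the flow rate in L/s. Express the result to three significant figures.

Swamee-Jain (Type II): Q = -0.965·√(gD⁵h_f/L)·ln[ε/(3.7D) + √(3.17ν²L/(gD³h_f))]
√(gD⁵h_f/L) = √(9.81·0.426⁵·9.27/400) = 0.05648
ε/(3.7D) = 1.14×10^-4; √(3.17ν²L/(gD³h_f)) = 1.37×10^-5
Q = -0.965·0.05648·ln(1.279×10^-4) = 0.4886 m³/s
Check: V = 3.43 m/s, Re = 1.43×10^6, f = 0.01658, h_f = 9.32 m ≈ 9.27 m ✓

Q ≈ 489 L/s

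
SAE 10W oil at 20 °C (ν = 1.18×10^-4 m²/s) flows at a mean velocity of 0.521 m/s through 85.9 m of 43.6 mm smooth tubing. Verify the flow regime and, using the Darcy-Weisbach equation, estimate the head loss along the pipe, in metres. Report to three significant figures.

h_f ≈ 9.06 m

Re = VD/ν = 0.521·0.04360/1.18×10^-4 = 193 → laminar (Re < 2300)
f = 64/Re = 0.3325
h_f = f(L/D)V²/(2g) = 0.3325·(85.9/0.04360)·0.521²/(2·9.81) = 9.062 m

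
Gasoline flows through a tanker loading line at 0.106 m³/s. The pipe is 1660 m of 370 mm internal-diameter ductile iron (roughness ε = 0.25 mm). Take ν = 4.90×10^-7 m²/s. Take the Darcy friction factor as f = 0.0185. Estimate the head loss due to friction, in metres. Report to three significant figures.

h_f ≈ 4.11 m

V = 4Q/(πD²) = 4·0.106/(π·0.370²) = 0.9859 m/s
h_f = f(L/D)V²/(2g) = 0.01850·(1660/0.370)·0.9859²/(2·9.81) = 4.112 m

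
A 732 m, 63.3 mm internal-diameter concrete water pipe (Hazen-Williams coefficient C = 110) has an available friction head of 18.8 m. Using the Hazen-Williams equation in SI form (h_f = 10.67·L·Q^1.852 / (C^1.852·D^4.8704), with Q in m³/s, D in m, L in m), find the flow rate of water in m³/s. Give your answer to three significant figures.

Rearranging: Q = [h_f·C^1.852·D^4.8704 / (10.67·L)]^(1/1.852)
Q = [18.8·110^1.852·0.0633^4.8704 / (10.67·732)]^0.540 = 0.002988 m³/s

Q ≈ 0.00299 m³/s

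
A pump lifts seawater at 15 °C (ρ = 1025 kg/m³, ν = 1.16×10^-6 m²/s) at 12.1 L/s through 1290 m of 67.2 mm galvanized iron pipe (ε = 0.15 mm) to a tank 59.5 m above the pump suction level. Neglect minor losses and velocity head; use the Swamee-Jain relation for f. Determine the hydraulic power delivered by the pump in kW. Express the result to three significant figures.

V = 4Q/(πD²) = 3.412 m/s; Re = 1.98×10^5; ε/D = 0.00223; f = 0.02513
h_f = f(L/D)V²/2g = 286.2 m
Total head H = z + h_f = 59.5 + 286.2 = 345.7 m
P_hyd = ρgQH = 1025·9.81·0.0121·345.7 = 42.06 kW

P_hyd ≈ 42.1 kW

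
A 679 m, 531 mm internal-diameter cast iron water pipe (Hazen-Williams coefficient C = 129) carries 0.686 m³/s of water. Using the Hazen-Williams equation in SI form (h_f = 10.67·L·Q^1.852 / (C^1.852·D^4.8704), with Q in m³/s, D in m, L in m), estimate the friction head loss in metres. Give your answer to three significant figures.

h_f = 10.67·679·0.686^1.852 / (129^1.852·0.531^4.8704) = 9.705 m

h_f ≈ 9.70 m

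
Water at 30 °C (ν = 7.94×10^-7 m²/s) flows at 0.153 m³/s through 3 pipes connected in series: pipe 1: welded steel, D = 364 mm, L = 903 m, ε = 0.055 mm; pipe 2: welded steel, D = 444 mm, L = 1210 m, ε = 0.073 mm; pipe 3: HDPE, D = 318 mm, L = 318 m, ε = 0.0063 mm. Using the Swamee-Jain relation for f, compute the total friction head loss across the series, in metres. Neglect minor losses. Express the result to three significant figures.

H ≈ 8.41 m

Pipe 1: V = 1.470 m/s, Re = 6.74×10^5, ε/D = 1.51×10^-4, f = 0.01463, h_1 = f(L/D)V²/2g = 3.998 m
Pipe 2: V = 0.9882 m/s, Re = 5.53×10^5, ε/D = 1.64×10^-4, f = 0.01503, h_2 = f(L/D)V²/2g = 2.038 m
Pipe 3: V = 1.926 m/s, Re = 7.72×10^5, ε/D = 1.98×10^-5, f = 0.01254, h_3 = f(L/D)V²/2g = 2.371 m
Series → Q common, losses add: H = Σh = 8.407 m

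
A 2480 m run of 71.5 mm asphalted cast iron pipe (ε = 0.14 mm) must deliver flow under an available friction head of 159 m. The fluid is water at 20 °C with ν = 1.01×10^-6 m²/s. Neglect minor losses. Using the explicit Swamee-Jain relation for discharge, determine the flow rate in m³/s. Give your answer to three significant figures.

Swamee-Jain (Type II): Q = -0.965·√(gD⁵h_f/L)·ln[ε/(3.7D) + √(3.17ν²L/(gD³h_f))]
√(gD⁵h_f/L) = √(9.81·0.0715⁵·159/2480) = 0.001084
ε/(3.7D) = 5.29×10^-4; √(3.17ν²L/(gD³h_f)) = 1.19×10^-4
Q = -0.965·0.001084·ln(6.478×10^-4) = 0.007681 m³/s
Check: V = 1.91 m/s, Re = 1.35×10^5, f = 0.02479, h_f = 160 m ≈ 159 m ✓

Q ≈ 0.00768 m³/s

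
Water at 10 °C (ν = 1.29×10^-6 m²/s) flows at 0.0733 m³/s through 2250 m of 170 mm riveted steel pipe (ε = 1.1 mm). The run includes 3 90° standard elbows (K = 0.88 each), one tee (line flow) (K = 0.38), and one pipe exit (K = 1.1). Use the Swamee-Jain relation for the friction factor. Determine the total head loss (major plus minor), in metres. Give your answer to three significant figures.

V = 4Q/(πD²) = 3.229 m/s; V²/2g = 0.5315 m
Re = 4.26×10^5, ε/D = 0.00647 → f = 0.03317 (Swamee-Jain)
Major: h_f = f(L/D)·V²/2g = 0.03317·13235·0.5315 = 233.4 m
Minor: ΣK = 4.12; h_m = ΣK·V²/2g = 2.190 m
Total H_L = 233.4 + 2.190 = 235.6 m

H_L ≈ 236 m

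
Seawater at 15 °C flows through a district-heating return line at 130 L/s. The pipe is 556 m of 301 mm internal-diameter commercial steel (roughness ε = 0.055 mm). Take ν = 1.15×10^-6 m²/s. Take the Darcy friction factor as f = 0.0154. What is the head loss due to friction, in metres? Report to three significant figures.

h_f ≈ 4.84 m

V = 4Q/(πD²) = 4·0.130/(π·0.301²) = 1.827 m/s
h_f = f(L/D)V²/(2g) = 0.01540·(556/0.301)·1.827²/(2·9.81) = 4.839 m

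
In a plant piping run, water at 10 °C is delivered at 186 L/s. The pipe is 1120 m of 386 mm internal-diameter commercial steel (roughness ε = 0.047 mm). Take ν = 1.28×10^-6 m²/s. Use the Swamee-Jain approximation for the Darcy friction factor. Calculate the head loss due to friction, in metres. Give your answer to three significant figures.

V = 4Q/(πD²) = 4·0.186/(π·0.386²) = 1.589 m/s
Re = VD/ν = 1.589·0.386/1.28×10^-6 = 4.79×10^5 → turbulent
ε/D = 0.047/386 = 1.22×10^-4
Swamee-Jain: f = 0.01478
h_f = f(L/D)V²/(2g) = 0.01478·(1120/0.386)·1.589²/(2·9.81) = 5.523 m

h_f ≈ 5.52 m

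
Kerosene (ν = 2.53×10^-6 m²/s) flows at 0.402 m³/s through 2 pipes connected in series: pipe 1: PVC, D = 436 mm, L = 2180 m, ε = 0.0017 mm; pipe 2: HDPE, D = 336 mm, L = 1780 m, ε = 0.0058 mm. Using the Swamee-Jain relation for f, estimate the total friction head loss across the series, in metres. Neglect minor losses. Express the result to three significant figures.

H ≈ 96.6 m

Pipe 1: V = 2.693 m/s, Re = 4.64×10^5, ε/D = 3.90×10^-6, f = 0.01333, h_1 = f(L/D)V²/2g = 24.62 m
Pipe 2: V = 4.534 m/s, Re = 6.02×10^5, ε/D = 1.73×10^-5, f = 0.01297, h_2 = f(L/D)V²/2g = 72.00 m
Series → Q common, losses add: H = Σh = 96.62 m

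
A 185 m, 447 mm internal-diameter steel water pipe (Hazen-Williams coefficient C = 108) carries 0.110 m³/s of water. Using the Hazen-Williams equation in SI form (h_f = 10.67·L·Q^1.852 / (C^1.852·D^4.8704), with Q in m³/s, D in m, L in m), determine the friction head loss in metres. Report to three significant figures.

h_f = 10.67·185·0.110^1.852 / (108^1.852·0.447^4.8704) = 0.2866 m

h_f ≈ 0.287 m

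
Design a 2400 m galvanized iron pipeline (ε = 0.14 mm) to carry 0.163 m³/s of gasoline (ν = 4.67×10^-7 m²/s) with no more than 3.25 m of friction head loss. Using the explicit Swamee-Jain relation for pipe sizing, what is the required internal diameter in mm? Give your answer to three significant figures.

D ≈ 488 mm

Swamee-Jain (Type III): D = 0.66·[ε^1.25·(LQ²/(gh_f))^4.75 + ν·Q^9.4·(L/(gh_f))^5.2]^0.04
LQ²/(gh_f) = 2.000; L/(gh_f) = 75.28
Term 1 = ε^1.25·(…)^4.75 = 4.10×10^-4; Term 2 = ν·Q^9.4·(…)^5.2 = 1.05×10^-4
D = 0.66·(4.10×10^-4 + 1.05×10^-4)^0.04 = 0.4876 m = 488 mm
Check: V = 0.873 m/s, Re = 9.12×10^5, f = 0.01571, h_f = 3.00 m ≈ 3.25 m ✓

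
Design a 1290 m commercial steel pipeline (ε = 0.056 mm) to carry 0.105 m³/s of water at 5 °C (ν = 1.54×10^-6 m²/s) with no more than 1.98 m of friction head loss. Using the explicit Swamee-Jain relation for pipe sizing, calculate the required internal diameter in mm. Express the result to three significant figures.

Swamee-Jain (Type III): D = 0.66·[ε^1.25·(LQ²/(gh_f))^4.75 + ν·Q^9.4·(L/(gh_f))^5.2]^0.04
LQ²/(gh_f) = 0.7322; L/(gh_f) = 66.41
Term 1 = ε^1.25·(…)^4.75 = 1.10×10^-6; Term 2 = ν·Q^9.4·(…)^5.2 = 2.90×10^-6
D = 0.66·(1.10×10^-6 + 2.90×10^-6)^0.04 = 0.4015 m = 401 mm
Check: V = 0.830 m/s, Re = 2.16×10^5, f = 0.01651, h_f = 1.86 m ≈ 1.98 m ✓

D ≈ 401 mm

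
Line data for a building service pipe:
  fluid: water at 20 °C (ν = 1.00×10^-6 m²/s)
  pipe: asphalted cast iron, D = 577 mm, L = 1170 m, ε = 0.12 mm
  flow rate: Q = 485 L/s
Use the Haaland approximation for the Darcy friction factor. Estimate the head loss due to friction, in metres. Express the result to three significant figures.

h_f ≈ 5.20 m

V = 4Q/(πD²) = 4·0.485/(π·0.577²) = 1.855 m/s
Re = VD/ν = 1.855·0.577/1.00×10^-6 = 1.07×10^6 → turbulent
ε/D = 0.12/577 = 2.08×10^-4
Haaland: f = 0.01464
h_f = f(L/D)V²/(2g) = 0.01464·(1170/0.577)·1.855²/(2·9.81) = 5.205 m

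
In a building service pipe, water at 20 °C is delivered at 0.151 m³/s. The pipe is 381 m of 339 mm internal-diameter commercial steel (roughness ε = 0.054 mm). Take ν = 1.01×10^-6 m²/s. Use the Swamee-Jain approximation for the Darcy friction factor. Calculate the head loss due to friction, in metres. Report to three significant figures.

h_f ≈ 2.40 m

V = 4Q/(πD²) = 4·0.151/(π·0.339²) = 1.673 m/s
Re = VD/ν = 1.673·0.339/1.01×10^-6 = 5.62×10^5 → turbulent
ε/D = 0.054/339 = 1.59×10^-4
Swamee-Jain: f = 0.01495
h_f = f(L/D)V²/(2g) = 0.01495·(381/0.339)·1.673²/(2·9.81) = 2.397 m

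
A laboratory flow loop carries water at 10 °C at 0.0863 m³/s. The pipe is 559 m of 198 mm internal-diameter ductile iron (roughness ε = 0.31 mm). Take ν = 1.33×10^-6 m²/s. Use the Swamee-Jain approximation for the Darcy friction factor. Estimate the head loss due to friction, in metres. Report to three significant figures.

V = 4Q/(πD²) = 4·0.0863/(π·0.198²) = 2.803 m/s
Re = VD/ν = 2.803·0.198/1.33×10^-6 = 4.17×10^5 → turbulent
ε/D = 0.31/198 = 0.00157
Swamee-Jain: f = 0.02262
h_f = f(L/D)V²/(2g) = 0.02262·(559/0.198)·2.803²/(2·9.81) = 25.56 m

h_f ≈ 25.6 m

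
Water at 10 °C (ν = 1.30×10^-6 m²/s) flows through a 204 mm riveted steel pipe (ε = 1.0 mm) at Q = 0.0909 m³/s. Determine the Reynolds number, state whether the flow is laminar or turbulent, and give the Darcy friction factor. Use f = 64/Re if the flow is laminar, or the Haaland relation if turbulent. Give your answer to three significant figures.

Re ≈ 4.36×10^5; turbulent; f ≈ 0.0304

V = 4Q/(πD²) = 2.781 m/s
Re = VD/ν = 2.781·0.204/1.30×10^-6 = 4.36×10^5
Re > 4000 → turbulent; ε/D = 0.00490
Haaland: f = 0.03045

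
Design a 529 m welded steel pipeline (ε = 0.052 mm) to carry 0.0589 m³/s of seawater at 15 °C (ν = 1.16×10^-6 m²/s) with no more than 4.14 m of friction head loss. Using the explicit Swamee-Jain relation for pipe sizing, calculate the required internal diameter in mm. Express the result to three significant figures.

Swamee-Jain (Type III): D = 0.66·[ε^1.25·(LQ²/(gh_f))^4.75 + ν·Q^9.4·(L/(gh_f))^5.2]^0.04
LQ²/(gh_f) = 0.04519; L/(gh_f) = 13.03
Term 1 = ε^1.25·(…)^4.75 = 1.80×10^-12; Term 2 = ν·Q^9.4·(…)^5.2 = 2.00×10^-12
D = 0.66·(1.80×10^-12 + 2.00×10^-12)^0.04 = 0.2305 m = 231 mm
Check: V = 1.41 m/s, Re = 2.80×10^5, f = 0.01663, h_f = 3.87 m ≈ 4.14 m ✓

D ≈ 231 mm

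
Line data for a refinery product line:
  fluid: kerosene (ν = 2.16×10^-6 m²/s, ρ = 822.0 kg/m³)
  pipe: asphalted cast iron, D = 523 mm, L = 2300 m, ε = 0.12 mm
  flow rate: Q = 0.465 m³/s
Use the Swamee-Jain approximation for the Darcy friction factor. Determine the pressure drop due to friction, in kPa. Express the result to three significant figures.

V = 4Q/(πD²) = 4·0.465/(π·0.523²) = 2.165 m/s
Re = VD/ν = 2.165·0.523/2.16×10^-6 = 5.24×10^5 → turbulent
ε/D = 0.12/523 = 2.29×10^-4
Swamee-Jain: f = 0.01572
h_f = f(L/D)V²/(2g) = 0.01572·(2300/0.523)·2.165²/(2·9.81) = 16.51 m
Δp = ρg·h_f = 822.0·9.81·16.51 = 133.1 kPa

Δp ≈ 133 kPa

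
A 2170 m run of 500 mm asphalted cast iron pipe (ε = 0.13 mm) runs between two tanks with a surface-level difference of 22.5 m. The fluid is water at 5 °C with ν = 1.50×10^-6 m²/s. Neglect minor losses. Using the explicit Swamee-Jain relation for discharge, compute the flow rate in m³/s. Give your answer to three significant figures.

Swamee-Jain (Type II): Q = -0.965·√(gD⁵h_f/L)·ln[ε/(3.7D) + √(3.17ν²L/(gD³h_f))]
√(gD⁵h_f/L) = √(9.81·0.500⁵·22.5/2170) = 0.05638
ε/(3.7D) = 7.03×10^-5; √(3.17ν²L/(gD³h_f)) = 2.37×10^-5
Q = -0.965·0.05638·ln(9.396×10^-5) = 0.5045 m³/s
Check: V = 2.57 m/s, Re = 8.56×10^5, f = 0.01551, h_f = 22.6 m ≈ 22.5 m ✓

Q ≈ 0.504 m³/s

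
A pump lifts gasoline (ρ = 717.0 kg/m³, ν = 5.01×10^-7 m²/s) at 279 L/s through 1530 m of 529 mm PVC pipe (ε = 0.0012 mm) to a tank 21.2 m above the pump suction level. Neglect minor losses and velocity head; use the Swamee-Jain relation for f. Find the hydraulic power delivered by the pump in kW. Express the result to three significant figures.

V = 4Q/(πD²) = 1.269 m/s; Re = 1.34×10^6; ε/D = 2.27×10^-6; f = 0.01112
h_f = f(L/D)V²/2g = 2.642 m
Total head H = z + h_f = 21.2 + 2.642 = 23.84 m
P_hyd = ρgQH = 717.0·9.81·0.279·23.84 = 46.79 kW

P_hyd ≈ 46.8 kW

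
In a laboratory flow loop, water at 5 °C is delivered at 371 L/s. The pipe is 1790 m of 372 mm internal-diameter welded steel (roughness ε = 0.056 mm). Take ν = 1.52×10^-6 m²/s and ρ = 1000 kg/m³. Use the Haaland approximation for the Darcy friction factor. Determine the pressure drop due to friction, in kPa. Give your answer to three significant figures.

V = 4Q/(πD²) = 4·0.371/(π·0.372²) = 3.413 m/s
Re = VD/ν = 3.413·0.372/1.52×10^-6 = 8.35×10^5 → turbulent
ε/D = 0.056/372 = 1.51×10^-4
Haaland: f = 0.01418
h_f = f(L/D)V²/(2g) = 0.01418·(1790/0.372)·3.413²/(2·9.81) = 40.53 m
Δp = ρg·h_f = 1000·9.81·40.53 = 397.6 kPa

Δp ≈ 398 kPa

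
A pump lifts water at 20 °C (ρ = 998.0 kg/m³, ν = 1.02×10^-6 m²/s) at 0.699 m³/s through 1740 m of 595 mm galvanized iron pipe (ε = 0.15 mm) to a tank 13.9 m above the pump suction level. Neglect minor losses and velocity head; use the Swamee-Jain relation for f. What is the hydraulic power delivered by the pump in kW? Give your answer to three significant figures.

P_hyd ≈ 192 kW

V = 4Q/(πD²) = 2.514 m/s; Re = 1.47×10^6; ε/D = 2.52×10^-4; f = 0.01506
h_f = f(L/D)V²/2g = 14.19 m
Total head H = z + h_f = 13.9 + 14.19 = 28.09 m
P_hyd = ρgQH = 998.0·9.81·0.699·28.09 = 192.2 kW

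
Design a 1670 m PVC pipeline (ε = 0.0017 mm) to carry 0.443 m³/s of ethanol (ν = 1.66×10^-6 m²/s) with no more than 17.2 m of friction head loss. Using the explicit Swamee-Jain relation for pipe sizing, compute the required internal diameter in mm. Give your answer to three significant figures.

Swamee-Jain (Type III): D = 0.66·[ε^1.25·(LQ²/(gh_f))^4.75 + ν·Q^9.4·(L/(gh_f))^5.2]^0.04
LQ²/(gh_f) = 1.942; L/(gh_f) = 9.897
Term 1 = ε^1.25·(…)^4.75 = 1.44×10^-6; Term 2 = ν·Q^9.4·(…)^5.2 = 1.18×10^-4
D = 0.66·(1.44×10^-6 + 1.18×10^-4)^0.04 = 0.4599 m = 460 mm
Check: V = 2.67 m/s, Re = 7.39×10^5, f = 0.01230, h_f = 16.2 m ≈ 17.2 m ✓

D ≈ 460 mm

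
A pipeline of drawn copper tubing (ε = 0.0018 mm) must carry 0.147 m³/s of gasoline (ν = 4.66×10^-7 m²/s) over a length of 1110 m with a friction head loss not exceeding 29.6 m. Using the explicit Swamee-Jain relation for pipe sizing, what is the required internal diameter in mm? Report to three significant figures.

Swamee-Jain (Type III): D = 0.66·[ε^1.25·(LQ²/(gh_f))^4.75 + ν·Q^9.4·(L/(gh_f))^5.2]^0.04
LQ²/(gh_f) = 0.08260; L/(gh_f) = 3.823
Term 1 = ε^1.25·(…)^4.75 = 4.73×10^-13; Term 2 = ν·Q^9.4·(…)^5.2 = 7.40×10^-12
D = 0.66·(4.73×10^-13 + 7.40×10^-12)^0.04 = 0.2374 m = 237 mm
Check: V = 3.32 m/s, Re = 1.69×10^6, f = 0.01090, h_f = 28.7 m ≈ 29.6 m ✓

D ≈ 237 mm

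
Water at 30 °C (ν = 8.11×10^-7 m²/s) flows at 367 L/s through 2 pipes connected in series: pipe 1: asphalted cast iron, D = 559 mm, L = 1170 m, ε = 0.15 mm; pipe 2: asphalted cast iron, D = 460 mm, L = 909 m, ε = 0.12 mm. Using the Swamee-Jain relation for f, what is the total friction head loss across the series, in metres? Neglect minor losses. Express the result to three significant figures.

H ≈ 11.2 m

Pipe 1: V = 1.495 m/s, Re = 1.03×10^6, ε/D = 2.68×10^-4, f = 0.01544, h_1 = f(L/D)V²/2g = 3.684 m
Pipe 2: V = 2.208 m/s, Re = 1.25×10^6, ε/D = 2.61×10^-4, f = 0.01524, h_2 = f(L/D)V²/2g = 7.487 m
Series → Q common, losses add: H = Σh = 11.17 m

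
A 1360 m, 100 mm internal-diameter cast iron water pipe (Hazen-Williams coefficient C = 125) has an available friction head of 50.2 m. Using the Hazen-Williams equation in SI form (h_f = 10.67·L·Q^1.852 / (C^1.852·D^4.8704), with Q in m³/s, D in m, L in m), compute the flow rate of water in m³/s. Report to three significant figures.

Q ≈ 0.0137 m³/s

Rearranging: Q = [h_f·C^1.852·D^4.8704 / (10.67·L)]^(1/1.852)
Q = [50.2·125^1.852·0.100^4.8704 / (10.67·1360)]^0.540 = 0.01375 m³/s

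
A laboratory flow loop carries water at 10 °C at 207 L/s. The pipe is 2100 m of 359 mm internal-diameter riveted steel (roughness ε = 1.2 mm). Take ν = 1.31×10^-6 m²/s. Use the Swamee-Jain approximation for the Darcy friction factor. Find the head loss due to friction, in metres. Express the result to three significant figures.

V = 4Q/(πD²) = 4·0.207/(π·0.359²) = 2.045 m/s
Re = VD/ν = 2.045·0.359/1.31×10^-6 = 5.60×10^5 → turbulent
ε/D = 1.2/359 = 0.00334
Swamee-Jain: f = 0.02730
h_f = f(L/D)V²/(2g) = 0.02730·(2100/0.359)·2.045²/(2·9.81) = 34.04 m

h_f ≈ 34.0 m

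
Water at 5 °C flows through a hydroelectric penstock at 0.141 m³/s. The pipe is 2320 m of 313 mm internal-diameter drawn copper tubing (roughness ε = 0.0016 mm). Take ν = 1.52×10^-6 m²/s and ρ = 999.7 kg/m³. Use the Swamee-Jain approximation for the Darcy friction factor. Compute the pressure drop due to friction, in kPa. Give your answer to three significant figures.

V = 4Q/(πD²) = 4·0.141/(π·0.313²) = 1.832 m/s
Re = VD/ν = 1.832·0.313/1.52×10^-6 = 3.77×10^5 → turbulent
ε/D = 0.0016/313 = 5.11×10^-6
Swamee-Jain: f = 0.01384
h_f = f(L/D)V²/(2g) = 0.01384·(2320/0.313)·1.832²/(2·9.81) = 17.56 m
Δp = ρg·h_f = 999.7·9.81·17.56 = 172.2 kPa

Δp ≈ 172 kPa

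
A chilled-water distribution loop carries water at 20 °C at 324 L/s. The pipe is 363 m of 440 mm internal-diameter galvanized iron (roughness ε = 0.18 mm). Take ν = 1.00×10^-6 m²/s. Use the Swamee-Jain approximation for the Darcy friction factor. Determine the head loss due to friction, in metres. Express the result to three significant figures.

h_f ≈ 3.19 m

V = 4Q/(πD²) = 4·0.324/(π·0.440²) = 2.131 m/s
Re = VD/ν = 2.131·0.440/1.00×10^-6 = 9.38×10^5 → turbulent
ε/D = 0.18/440 = 4.09×10^-4
Swamee-Jain: f = 0.01669
h_f = f(L/D)V²/(2g) = 0.01669·(363/0.440)·2.131²/(2·9.81) = 3.186 m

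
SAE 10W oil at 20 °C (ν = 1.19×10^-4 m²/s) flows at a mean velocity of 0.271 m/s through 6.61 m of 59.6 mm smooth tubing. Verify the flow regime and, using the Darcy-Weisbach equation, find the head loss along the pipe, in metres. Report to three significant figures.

Re = VD/ν = 0.271·0.05960/1.19×10^-4 = 136 → laminar (Re < 2300)
f = 64/Re = 0.4715
h_f = f(L/D)V²/(2g) = 0.4715·(6.61/0.05960)·0.271²/(2·9.81) = 0.1958 m

h_f ≈ 0.196 m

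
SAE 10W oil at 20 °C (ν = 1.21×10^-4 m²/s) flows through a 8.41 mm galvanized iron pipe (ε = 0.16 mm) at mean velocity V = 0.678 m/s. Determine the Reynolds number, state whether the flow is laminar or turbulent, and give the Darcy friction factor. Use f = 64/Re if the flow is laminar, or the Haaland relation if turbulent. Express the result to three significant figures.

Re = VD/ν = 0.6780·0.00841/1.21×10^-4 = 47.1
Re < 2300 → laminar → f = 64/Re = 1.358

Re ≈ 47.1; laminar; f = 64/Re ≈ 1.36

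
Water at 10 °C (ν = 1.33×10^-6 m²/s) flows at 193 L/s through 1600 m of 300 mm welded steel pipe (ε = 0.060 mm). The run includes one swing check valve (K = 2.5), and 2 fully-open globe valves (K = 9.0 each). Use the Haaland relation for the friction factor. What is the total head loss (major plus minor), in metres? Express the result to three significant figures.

H_L ≈ 38.3 m

V = 4Q/(πD²) = 2.730 m/s; V²/2g = 0.3800 m
Re = 6.16×10^5, ε/D = 2.00×10^-4 → f = 0.01504 (Haaland)
Major: h_f = f(L/D)·V²/2g = 0.01504·5333·0.3800 = 30.49 m
Minor: ΣK = 20.5; h_m = ΣK·V²/2g = 7.789 m
Total H_L = 30.49 + 7.789 = 38.28 m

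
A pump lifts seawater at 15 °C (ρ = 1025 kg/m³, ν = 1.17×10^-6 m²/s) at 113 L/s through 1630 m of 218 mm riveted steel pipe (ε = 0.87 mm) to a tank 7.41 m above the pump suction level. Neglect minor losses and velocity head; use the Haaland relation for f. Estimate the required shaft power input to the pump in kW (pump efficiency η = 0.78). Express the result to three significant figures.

V = 4Q/(πD²) = 3.027 m/s; Re = 5.64×10^5; ε/D = 0.00399; f = 0.02863
h_f = f(L/D)V²/2g = 100.0 m
Total head H = z + h_f = 7.41 + 100.0 = 107.4 m
P_hyd = ρgQH = 1025·9.81·0.113·107.4 = 122.1 kW
P_shaft = P_hyd/η = 122.1/0.78 = 156.5 kW

P_shaft ≈ 156 kW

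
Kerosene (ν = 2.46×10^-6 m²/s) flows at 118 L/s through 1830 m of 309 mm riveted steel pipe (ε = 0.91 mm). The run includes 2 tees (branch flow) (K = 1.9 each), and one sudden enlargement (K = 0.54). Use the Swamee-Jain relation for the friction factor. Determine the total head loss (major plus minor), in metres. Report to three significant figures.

V = 4Q/(πD²) = 1.574 m/s; V²/2g = 0.1262 m
Re = 1.98×10^5, ε/D = 0.00294 → f = 0.02690 (Swamee-Jain)
Major: h_f = f(L/D)·V²/2g = 0.02690·5922·0.1262 = 20.10 m
Minor: ΣK = 4.34; h_m = ΣK·V²/2g = 0.5477 m
Total H_L = 20.10 + 0.5477 = 20.65 m

H_L ≈ 20.7 m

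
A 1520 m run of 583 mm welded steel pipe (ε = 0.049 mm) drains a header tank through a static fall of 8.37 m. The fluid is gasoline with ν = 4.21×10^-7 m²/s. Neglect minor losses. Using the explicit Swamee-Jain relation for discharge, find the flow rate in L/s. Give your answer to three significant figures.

Q ≈ 606 L/s

Swamee-Jain (Type II): Q = -0.965·√(gD⁵h_f/L)·ln[ε/(3.7D) + √(3.17ν²L/(gD³h_f))]
√(gD⁵h_f/L) = √(9.81·0.583⁵·8.37/1520) = 0.06032
ε/(3.7D) = 2.27×10^-5; √(3.17ν²L/(gD³h_f)) = 7.24×10^-6
Q = -0.965·0.06032·ln(2.996×10^-5) = 0.6063 m³/s
Check: V = 2.27 m/s, Re = 3.14×10^6, f = 0.01229, h_f = 8.42 m ≈ 8.37 m ✓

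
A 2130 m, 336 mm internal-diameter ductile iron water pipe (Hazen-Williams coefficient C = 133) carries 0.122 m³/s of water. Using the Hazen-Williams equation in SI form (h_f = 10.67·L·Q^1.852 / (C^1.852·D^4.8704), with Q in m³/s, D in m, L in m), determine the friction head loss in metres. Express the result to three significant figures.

h_f = 10.67·2130·0.122^1.852 / (133^1.852·0.336^4.8704) = 10.92 m

h_f ≈ 10.9 m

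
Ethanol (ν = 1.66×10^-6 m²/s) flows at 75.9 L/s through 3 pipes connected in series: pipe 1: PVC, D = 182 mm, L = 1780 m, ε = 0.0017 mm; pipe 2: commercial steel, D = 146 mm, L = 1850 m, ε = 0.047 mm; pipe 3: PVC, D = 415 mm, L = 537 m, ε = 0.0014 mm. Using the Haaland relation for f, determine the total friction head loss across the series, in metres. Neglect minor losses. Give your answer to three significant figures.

Pipe 1: V = 2.917 m/s, Re = 3.20×10^5, ε/D = 9.34×10^-6, f = 0.01425, h_1 = f(L/D)V²/2g = 60.46 m
Pipe 2: V = 4.534 m/s, Re = 3.99×10^5, ε/D = 3.22×10^-4, f = 0.01658, h_2 = f(L/D)V²/2g = 220.0 m
Pipe 3: V = 0.5611 m/s, Re = 1.40×10^5, ε/D = 3.37×10^-6, f = 0.01664, h_3 = f(L/D)V²/2g = 0.3456 m
Series → Q common, losses add: H = Σh = 280.8 m

H ≈ 281 m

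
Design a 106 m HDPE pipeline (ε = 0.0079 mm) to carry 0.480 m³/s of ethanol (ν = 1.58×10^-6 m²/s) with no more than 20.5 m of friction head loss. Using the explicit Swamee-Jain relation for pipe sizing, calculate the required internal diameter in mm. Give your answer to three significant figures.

D ≈ 260 mm

Swamee-Jain (Type III): D = 0.66·[ε^1.25·(LQ²/(gh_f))^4.75 + ν·Q^9.4·(L/(gh_f))^5.2]^0.04
LQ²/(gh_f) = 0.1214; L/(gh_f) = 0.5271
Term 1 = ε^1.25·(…)^4.75 = 1.87×10^-11; Term 2 = ν·Q^9.4·(…)^5.2 = 5.70×10^-11
D = 0.66·(1.87×10^-11 + 5.70×10^-11)^0.04 = 0.2599 m = 260 mm
Check: V = 9.05 m/s, Re = 1.49×10^6, f = 0.01173, h_f = 20.0 m ≈ 20.5 m ✓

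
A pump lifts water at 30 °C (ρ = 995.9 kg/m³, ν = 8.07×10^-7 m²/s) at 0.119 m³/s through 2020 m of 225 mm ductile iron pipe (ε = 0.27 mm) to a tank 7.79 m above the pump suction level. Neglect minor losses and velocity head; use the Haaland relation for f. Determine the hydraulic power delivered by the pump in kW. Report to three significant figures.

V = 4Q/(πD²) = 2.993 m/s; Re = 8.34×10^5; ε/D = 0.00120; f = 0.02086
h_f = f(L/D)V²/2g = 85.49 m
Total head H = z + h_f = 7.79 + 85.49 = 93.28 m
P_hyd = ρgQH = 995.9·9.81·0.119·93.28 = 108.4 kW

P_hyd ≈ 108 kW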